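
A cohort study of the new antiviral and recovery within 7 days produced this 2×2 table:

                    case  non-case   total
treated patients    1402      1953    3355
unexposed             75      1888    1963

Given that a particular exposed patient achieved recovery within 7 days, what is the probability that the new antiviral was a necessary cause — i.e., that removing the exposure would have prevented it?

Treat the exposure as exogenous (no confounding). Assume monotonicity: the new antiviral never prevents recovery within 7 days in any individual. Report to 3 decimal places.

PN ≈ 0.909

p₁ = P(outcome | exposed) = 1402/3355 = 0.41788
p₀ = P(outcome | unexposed) = 75/1963 = 0.038207
Under exogeneity and monotonicity, PN = (p₁ − p₀)/p₁.
PN = (0.41788 − 0.038207) / 0.41788 ≈ 0.9086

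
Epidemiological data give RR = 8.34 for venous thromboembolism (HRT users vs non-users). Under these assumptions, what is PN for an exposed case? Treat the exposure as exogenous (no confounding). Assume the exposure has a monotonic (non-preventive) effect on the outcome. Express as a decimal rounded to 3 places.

Under exogeneity and monotonicity, PN = (RR − 1) / RR = 1 − 1/RR.
PN = (8.34 − 1) / 8.34 = 7.34 / 8.34 ≈ 0.8801

PN ≈ 0.880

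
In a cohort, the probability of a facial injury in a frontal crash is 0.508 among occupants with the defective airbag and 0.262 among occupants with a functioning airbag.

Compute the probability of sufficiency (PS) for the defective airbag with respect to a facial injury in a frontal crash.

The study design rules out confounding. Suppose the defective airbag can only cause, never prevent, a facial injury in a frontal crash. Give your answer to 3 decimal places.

Let p₁ = 0.508, p₀ = 0.262.
Under exogeneity and monotonicity, PS = (p₁ − p₀) / (1 − p₀).
PS = (0.508 − 0.262) / (1 − 0.262) = 0.246 / 0.738 ≈ 0.3333

PS ≈ 0.333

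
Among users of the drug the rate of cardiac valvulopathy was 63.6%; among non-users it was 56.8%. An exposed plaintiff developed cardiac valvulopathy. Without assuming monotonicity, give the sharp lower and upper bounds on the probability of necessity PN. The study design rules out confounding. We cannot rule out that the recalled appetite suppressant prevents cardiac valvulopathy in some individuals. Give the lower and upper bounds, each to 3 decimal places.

p₁ = 0.636, p₀ = 0.568.
Under exogeneity alone the bounds on PN are max{0,(p₁−p₀)/p₁} ≤ PN ≤ min{1,(1−p₀)/p₁}.
  lower = (p₁ − p₀)/p₁ = 0.068 / 0.636 ≈ 0.1069
  upper = min{1, (1 − p₀)/p₁} = 0.432 / 0.636 ≈ 0.6792

0.107 ≤ PN ≤ 0.679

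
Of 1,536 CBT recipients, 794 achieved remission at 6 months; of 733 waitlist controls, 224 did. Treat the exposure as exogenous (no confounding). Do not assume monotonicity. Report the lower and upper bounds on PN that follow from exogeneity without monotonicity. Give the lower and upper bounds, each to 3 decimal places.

p₁ = P(outcome | exposed) = 794/1536 = 0.51693
p₀ = P(outcome | unexposed) = 224/733 = 0.30559
Under exogeneity alone the bounds on PN are max{0,(p₁−p₀)/p₁} ≤ PN ≤ min{1,(1−p₀)/p₁}.
  lower = (p₁ − p₀)/p₁ = 0.21133 / 0.51693 ≈ 0.4088
  upper = min{1, (1 − p₀)/p₁} = 0.69441 / 0.51693 ≈ 1.3433 → capped at 1

0.409 ≤ PN ≤ 1.000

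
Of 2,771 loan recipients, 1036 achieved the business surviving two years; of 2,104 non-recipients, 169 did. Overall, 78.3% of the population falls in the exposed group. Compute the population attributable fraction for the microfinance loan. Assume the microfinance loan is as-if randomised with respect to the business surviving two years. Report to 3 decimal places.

p₁ = P(outcome | exposed) = 1036/2771 = 0.37387
p₀ = P(outcome | unexposed) = 169/2104 = 0.080323
Overall risk P(Y=1) = π·p₁ + (1−π)·p₀ = 0.783×0.37387 + 0.217×0.080323 = 0.31017.
Under exogeneity, PAF = [P(Y=1) − p₀] / P(Y=1).
PAF = (0.31017 − 0.080323) / 0.31017 ≈ 0.7410

PAF ≈ 0.741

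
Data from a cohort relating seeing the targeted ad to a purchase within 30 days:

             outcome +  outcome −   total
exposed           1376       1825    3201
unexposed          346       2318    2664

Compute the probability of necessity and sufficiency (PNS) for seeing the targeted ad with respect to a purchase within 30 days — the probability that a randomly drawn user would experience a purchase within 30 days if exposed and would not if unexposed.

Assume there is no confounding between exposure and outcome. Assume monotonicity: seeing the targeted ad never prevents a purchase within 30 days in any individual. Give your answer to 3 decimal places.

PNS ≈ 0.300

p₁ = P(outcome | exposed) = 1376/3201 = 0.42987
p₀ = P(outcome | unexposed) = 346/2664 = 0.12988
Under exogeneity and monotonicity, PNS = p₁ − p₀.
PNS = 0.42987 − 0.12988 = 0.29999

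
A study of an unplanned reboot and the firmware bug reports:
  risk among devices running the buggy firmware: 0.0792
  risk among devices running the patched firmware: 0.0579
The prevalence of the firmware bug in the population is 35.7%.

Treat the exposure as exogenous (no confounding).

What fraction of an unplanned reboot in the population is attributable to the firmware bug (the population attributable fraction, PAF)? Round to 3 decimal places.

PAF ≈ 0.116

Let p₁ = 0.0792, p₀ = 0.0579.
Overall risk P(Y=1) = π·p₁ + (1−π)·p₀ = 0.357×0.0792 + 0.643×0.0579 = 0.065504.
Under exogeneity, PAF = [P(Y=1) − p₀] / P(Y=1).
PAF = (0.065504 − 0.0579) / 0.065504 ≈ 0.1161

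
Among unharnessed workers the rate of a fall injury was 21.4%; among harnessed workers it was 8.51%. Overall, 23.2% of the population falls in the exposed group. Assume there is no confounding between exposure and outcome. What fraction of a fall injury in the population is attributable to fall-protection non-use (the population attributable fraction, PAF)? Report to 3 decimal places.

p₁ = 0.214, p₀ = 0.0851.
Overall risk P(Y=1) = π·p₁ + (1−π)·p₀ = 0.232×0.214 + 0.768×0.0851 = 0.115.
Under exogeneity, PAF = [P(Y=1) − p₀] / P(Y=1).
PAF = (0.115 − 0.0851) / 0.115 ≈ 0.2600

PAF ≈ 0.260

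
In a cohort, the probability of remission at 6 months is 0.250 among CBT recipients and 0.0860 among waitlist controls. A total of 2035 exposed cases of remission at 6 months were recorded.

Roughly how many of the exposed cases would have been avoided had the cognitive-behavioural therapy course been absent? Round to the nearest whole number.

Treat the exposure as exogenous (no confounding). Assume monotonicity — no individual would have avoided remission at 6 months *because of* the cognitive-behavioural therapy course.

about 1335 cases

Let p₁ = 0.25, p₀ = 0.086.
PN = (p₁ − p₀)/p₁ = (0.25 − 0.086) / 0.25 ≈ 0.65600.
Attributable cases ≈ PN × (exposed cases) = 0.65600 × 2035 ≈ 1334.96.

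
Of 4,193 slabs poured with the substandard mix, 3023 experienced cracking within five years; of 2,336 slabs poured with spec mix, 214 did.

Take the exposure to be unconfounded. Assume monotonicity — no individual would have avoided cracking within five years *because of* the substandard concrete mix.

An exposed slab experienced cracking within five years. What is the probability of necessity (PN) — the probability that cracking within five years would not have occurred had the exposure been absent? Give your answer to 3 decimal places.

PN ≈ 0.873

p₁ = P(outcome | exposed) = 3023/4193 = 0.72096
p₀ = P(outcome | unexposed) = 214/2336 = 0.09161
Under exogeneity and monotonicity, PN = (p₁ − p₀) / p₁.
PN = (0.72096 − 0.09161) / 0.72096 = 0.62935 / 0.72096 ≈ 0.8729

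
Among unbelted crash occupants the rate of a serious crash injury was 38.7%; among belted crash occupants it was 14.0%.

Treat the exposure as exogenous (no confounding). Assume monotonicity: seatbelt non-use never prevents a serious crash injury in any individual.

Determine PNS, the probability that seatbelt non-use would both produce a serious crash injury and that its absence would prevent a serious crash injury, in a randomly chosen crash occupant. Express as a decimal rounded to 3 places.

p₁ = 0.387, p₀ = 0.14.
Under exogeneity and monotonicity, PNS = p₁ − p₀.
PNS = 0.387 − 0.14 = 0.247

PNS ≈ 0.247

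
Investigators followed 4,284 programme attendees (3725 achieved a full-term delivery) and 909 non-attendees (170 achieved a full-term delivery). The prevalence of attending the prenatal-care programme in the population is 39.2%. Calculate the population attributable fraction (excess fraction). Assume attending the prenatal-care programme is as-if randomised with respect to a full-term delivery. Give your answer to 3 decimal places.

PAF ≈ 0.589

p₁ = P(outcome | exposed) = 3725/4284 = 0.86951
p₀ = P(outcome | unexposed) = 170/909 = 0.18702
Overall risk P(Y=1) = π·p₁ + (1−π)·p₀ = 0.392×0.86951 + 0.608×0.18702 = 0.45456.
Under exogeneity, PAF = [P(Y=1) − p₀] / P(Y=1).
PAF = (0.45456 − 0.18702) / 0.45456 ≈ 0.5886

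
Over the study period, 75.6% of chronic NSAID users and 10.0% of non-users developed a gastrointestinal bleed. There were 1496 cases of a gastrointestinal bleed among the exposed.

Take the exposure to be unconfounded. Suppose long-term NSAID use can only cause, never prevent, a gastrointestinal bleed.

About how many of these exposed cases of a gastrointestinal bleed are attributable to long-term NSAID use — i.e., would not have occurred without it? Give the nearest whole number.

p₁ = 0.756, p₀ = 0.1.
PN = (p₁ − p₀)/p₁ = (0.756 − 0.1) / 0.756 ≈ 0.86772.
Attributable cases ≈ PN × (exposed cases) = 0.86772 × 1496 ≈ 1298.12.

about 1298 cases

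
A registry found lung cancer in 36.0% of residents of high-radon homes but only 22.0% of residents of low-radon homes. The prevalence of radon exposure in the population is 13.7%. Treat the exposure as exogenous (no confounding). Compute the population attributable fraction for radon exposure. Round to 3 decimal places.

p₁ = 0.36, p₀ = 0.22.
Overall risk P(Y=1) = π·p₁ + (1−π)·p₀ = 0.137×0.36 + 0.863×0.22 = 0.23918.
Under exogeneity, PAF = [P(Y=1) − p₀] / P(Y=1).
PAF = (0.23918 − 0.22) / 0.23918 ≈ 0.0802

PAF ≈ 0.080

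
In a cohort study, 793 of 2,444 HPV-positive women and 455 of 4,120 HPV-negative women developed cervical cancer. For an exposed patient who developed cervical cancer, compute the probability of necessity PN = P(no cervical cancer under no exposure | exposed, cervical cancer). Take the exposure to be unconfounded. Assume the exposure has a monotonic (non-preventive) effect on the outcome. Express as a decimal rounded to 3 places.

PN ≈ 0.660

p₁ = P(outcome | exposed) = 793/2444 = 0.32447
p₀ = P(outcome | unexposed) = 455/4120 = 0.11044
Under exogeneity and monotonicity, PN = (p₁ − p₀) / p₁.
PN = (0.32447 − 0.11044) / 0.32447 = 0.21403 / 0.32447 ≈ 0.6596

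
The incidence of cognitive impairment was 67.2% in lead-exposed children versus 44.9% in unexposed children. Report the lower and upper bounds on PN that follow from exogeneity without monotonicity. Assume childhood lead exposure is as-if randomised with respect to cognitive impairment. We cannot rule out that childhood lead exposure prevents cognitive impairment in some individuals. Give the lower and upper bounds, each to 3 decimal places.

p₁ = 0.672, p₀ = 0.449.
Under exogeneity alone the bounds on PN are max{0,(p₁−p₀)/p₁} ≤ PN ≤ min{1,(1−p₀)/p₁}.
  lower = (p₁ − p₀)/p₁ = 0.223 / 0.672 ≈ 0.3318
  upper = min{1, (1 − p₀)/p₁} = 0.551 / 0.672 ≈ 0.8199

0.332 ≤ PN ≤ 0.820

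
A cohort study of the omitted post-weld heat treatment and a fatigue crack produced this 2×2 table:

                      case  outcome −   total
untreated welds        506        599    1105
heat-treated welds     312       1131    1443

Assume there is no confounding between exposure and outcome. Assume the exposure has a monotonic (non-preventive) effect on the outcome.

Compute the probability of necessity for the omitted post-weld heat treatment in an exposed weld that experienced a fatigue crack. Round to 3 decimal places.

PN ≈ 0.528

p₁ = P(outcome | exposed) = 506/1105 = 0.45792
p₀ = P(outcome | unexposed) = 312/1443 = 0.21622
Under exogeneity and monotonicity, PN = (p₁ − p₀) / p₁.
PN = (0.45792 − 0.21622) / 0.45792 = 0.2417 / 0.45792 ≈ 0.5278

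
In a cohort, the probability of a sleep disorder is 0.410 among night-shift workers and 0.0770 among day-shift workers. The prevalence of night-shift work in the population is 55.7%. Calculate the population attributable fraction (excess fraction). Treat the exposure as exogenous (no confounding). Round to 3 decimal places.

PAF ≈ 0.707

Let p₁ = 0.41, p₀ = 0.077.
Overall risk P(Y=1) = π·p₁ + (1−π)·p₀ = 0.557×0.41 + 0.443×0.077 = 0.26248.
Under exogeneity, PAF = [P(Y=1) − p₀] / P(Y=1).
PAF = (0.26248 − 0.077) / 0.26248 ≈ 0.7066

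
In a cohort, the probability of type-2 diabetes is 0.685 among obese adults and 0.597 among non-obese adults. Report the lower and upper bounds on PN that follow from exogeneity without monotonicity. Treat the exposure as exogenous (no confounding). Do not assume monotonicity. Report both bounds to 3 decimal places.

0.128 ≤ PN ≤ 0.588

Let p₁ = 0.685, p₀ = 0.597.
Under exogeneity alone the bounds on PN are max{0,(p₁−p₀)/p₁} ≤ PN ≤ min{1,(1−p₀)/p₁}.
  lower = (p₁ − p₀)/p₁ = 0.088 / 0.685 ≈ 0.1285
  upper = min{1, (1 − p₀)/p₁} = 0.403 / 0.685 ≈ 0.5883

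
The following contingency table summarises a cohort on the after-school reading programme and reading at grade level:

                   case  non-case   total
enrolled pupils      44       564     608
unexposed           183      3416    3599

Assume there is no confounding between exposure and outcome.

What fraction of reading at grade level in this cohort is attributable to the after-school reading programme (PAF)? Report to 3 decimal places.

p₁ = P(outcome | exposed) = 44/608 = 0.072368
p₀ = P(outcome | unexposed) = 183/3599 = 0.050847
Exposure prevalence π = 608/4207 = 0.14452; overall risk P(Y=1) = 0.053958.
Under exogeneity, PAF = [P(Y=1) − p₀]/P(Y=1).
PAF = (0.053958 − 0.050847) / 0.053958 ≈ 0.0576

PAF ≈ 0.058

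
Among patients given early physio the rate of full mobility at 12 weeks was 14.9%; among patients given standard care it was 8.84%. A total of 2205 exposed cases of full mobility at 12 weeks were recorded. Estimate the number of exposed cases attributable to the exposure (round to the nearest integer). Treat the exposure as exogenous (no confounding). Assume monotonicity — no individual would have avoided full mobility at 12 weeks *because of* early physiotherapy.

p₁ = 0.149, p₀ = 0.0884.
PN = (p₁ − p₀)/p₁ = (0.149 − 0.0884) / 0.149 ≈ 0.40671.
Attributable cases ≈ PN × (exposed cases) = 0.40671 × 2205 ≈ 896.80.

about 897 cases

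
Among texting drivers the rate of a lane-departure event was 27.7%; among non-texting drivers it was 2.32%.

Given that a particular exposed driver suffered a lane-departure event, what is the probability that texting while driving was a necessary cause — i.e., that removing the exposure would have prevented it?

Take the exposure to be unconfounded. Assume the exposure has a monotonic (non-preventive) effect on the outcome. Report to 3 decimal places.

p₁ = 0.277, p₀ = 0.0232.
Under exogeneity and monotonicity, PN = (p₁ − p₀) / p₁.
PN = (0.277 − 0.0232) / 0.277 = 0.2538 / 0.277 ≈ 0.9162

PN ≈ 0.916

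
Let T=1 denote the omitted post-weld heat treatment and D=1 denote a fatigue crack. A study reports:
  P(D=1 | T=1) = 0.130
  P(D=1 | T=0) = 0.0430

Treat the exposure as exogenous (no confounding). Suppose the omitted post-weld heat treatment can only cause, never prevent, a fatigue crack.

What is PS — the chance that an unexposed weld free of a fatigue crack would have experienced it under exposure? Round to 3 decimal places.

Let p₁ = 0.13, p₀ = 0.043.
Under exogeneity and monotonicity, PS = (p₁ − p₀) / (1 − p₀).
PS = (0.13 − 0.043) / (1 − 0.043) = 0.087 / 0.957 ≈ 0.0909

PS ≈ 0.091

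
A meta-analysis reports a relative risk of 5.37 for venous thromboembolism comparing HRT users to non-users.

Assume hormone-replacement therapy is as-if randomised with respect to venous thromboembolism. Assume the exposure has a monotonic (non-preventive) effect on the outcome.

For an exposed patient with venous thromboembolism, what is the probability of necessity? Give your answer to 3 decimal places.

Under exogeneity and monotonicity, PN = (RR − 1) / RR = 1 − 1/RR.
PN = (5.37 − 1) / 5.37 = 4.37 / 5.37 ≈ 0.8138

PN ≈ 0.814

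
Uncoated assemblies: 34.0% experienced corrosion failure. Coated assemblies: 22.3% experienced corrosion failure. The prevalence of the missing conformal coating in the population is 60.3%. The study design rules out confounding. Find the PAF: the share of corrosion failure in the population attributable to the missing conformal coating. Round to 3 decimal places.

PAF ≈ 0.240

p₁ = 0.34, p₀ = 0.223.
Overall risk P(Y=1) = π·p₁ + (1−π)·p₀ = 0.603×0.34 + 0.397×0.223 = 0.29355.
Under exogeneity, PAF = [P(Y=1) − p₀] / P(Y=1).
PAF = (0.29355 − 0.223) / 0.29355 ≈ 0.2403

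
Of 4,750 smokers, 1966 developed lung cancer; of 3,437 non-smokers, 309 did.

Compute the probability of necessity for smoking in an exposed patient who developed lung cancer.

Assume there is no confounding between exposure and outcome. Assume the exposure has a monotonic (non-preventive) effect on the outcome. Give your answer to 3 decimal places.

PN ≈ 0.783

p₁ = P(outcome | exposed) = 1966/4750 = 0.41389
p₀ = P(outcome | unexposed) = 309/3437 = 0.089904
Under exogeneity and monotonicity, PN = (p₁ − p₀) / p₁.
PN = (0.41389 − 0.089904) / 0.41389 = 0.32399 / 0.41389 ≈ 0.7828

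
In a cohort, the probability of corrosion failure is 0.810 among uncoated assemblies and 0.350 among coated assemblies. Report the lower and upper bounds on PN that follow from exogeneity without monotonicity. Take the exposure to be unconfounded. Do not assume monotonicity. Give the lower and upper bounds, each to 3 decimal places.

0.568 ≤ PN ≤ 0.802

Let p₁ = 0.81, p₀ = 0.35.
Under exogeneity alone the bounds on PN are max{0,(p₁−p₀)/p₁} ≤ PN ≤ min{1,(1−p₀)/p₁}.
  lower = (p₁ − p₀)/p₁ = 0.46 / 0.81 ≈ 0.5679
  upper = min{1, (1 − p₀)/p₁} = 0.65 / 0.81 ≈ 0.8025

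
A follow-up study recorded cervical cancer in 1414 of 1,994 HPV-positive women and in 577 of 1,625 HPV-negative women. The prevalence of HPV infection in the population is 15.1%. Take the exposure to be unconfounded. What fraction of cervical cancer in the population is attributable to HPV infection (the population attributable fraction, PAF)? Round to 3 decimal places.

p₁ = P(outcome | exposed) = 1414/1994 = 0.70913
p₀ = P(outcome | unexposed) = 577/1625 = 0.35508
Overall risk P(Y=1) = π·p₁ + (1−π)·p₀ = 0.151×0.70913 + 0.849×0.35508 = 0.40854.
Under exogeneity, PAF = [P(Y=1) − p₀] / P(Y=1).
PAF = (0.40854 − 0.35508) / 0.40854 ≈ 0.1309

PAF ≈ 0.131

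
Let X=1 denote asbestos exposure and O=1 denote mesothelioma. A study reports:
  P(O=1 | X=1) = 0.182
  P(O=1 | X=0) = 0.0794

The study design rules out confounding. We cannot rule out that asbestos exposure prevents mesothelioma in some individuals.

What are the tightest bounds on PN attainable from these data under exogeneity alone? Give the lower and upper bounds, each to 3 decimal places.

0.564 ≤ PN ≤ 1.000

Let p₁ = 0.182, p₀ = 0.0794.
Under exogeneity alone the bounds on PN are max{0,(p₁−p₀)/p₁} ≤ PN ≤ min{1,(1−p₀)/p₁}.
  lower = (p₁ − p₀)/p₁ = 0.1026 / 0.182 ≈ 0.5637
  upper = min{1, (1 − p₀)/p₁} = 0.9206 / 0.182 ≈ 5.0582 → capped at 1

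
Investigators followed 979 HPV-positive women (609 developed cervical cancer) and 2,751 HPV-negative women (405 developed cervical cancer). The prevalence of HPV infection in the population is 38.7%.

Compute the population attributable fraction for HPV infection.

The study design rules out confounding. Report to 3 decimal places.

p₁ = P(outcome | exposed) = 609/979 = 0.62206
p₀ = P(outcome | unexposed) = 405/2751 = 0.14722
Overall risk P(Y=1) = π·p₁ + (1−π)·p₀ = 0.387×0.62206 + 0.613×0.14722 = 0.33098.
Under exogeneity, PAF = [P(Y=1) − p₀] / P(Y=1).
PAF = (0.33098 − 0.14722) / 0.33098 ≈ 0.5552

PAF ≈ 0.555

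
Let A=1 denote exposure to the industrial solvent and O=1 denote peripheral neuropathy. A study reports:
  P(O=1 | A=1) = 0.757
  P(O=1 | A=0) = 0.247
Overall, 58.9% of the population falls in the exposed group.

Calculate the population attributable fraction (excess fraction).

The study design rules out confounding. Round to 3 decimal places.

Let p₁ = 0.757, p₀ = 0.247.
Overall risk P(Y=1) = π·p₁ + (1−π)·p₀ = 0.589×0.757 + 0.411×0.247 = 0.54739.
Under exogeneity, PAF = [P(Y=1) − p₀] / P(Y=1).
PAF = (0.54739 − 0.247) / 0.54739 ≈ 0.5488

PAF ≈ 0.549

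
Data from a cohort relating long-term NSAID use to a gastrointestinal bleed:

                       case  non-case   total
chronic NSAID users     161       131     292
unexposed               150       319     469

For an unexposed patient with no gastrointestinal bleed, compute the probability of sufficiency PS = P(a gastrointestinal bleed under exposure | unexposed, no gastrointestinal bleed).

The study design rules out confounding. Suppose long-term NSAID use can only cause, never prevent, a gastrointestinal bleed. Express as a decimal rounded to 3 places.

p₁ = P(outcome | exposed) = 161/292 = 0.55137
p₀ = P(outcome | unexposed) = 150/469 = 0.31983
Under exogeneity and monotonicity, PS = (p₁ − p₀)/(1 − p₀).
PS = (0.55137 − 0.31983) / 0.68017 ≈ 0.3404

PS ≈ 0.340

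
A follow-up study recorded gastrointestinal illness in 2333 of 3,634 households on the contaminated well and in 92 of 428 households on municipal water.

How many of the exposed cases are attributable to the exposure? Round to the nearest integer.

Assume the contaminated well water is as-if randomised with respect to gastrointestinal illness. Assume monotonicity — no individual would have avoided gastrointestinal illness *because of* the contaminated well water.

about 1552 cases

p₁ = P(outcome | exposed) = 2333/3634 = 0.64199
p₀ = P(outcome | unexposed) = 92/428 = 0.21495
PN = (p₁ − p₀)/p₁ = (0.64199 − 0.21495) / 0.64199 ≈ 0.66518.
Attributable cases ≈ PN × (exposed cases) = 0.66518 × 2333 ≈ 1551.86.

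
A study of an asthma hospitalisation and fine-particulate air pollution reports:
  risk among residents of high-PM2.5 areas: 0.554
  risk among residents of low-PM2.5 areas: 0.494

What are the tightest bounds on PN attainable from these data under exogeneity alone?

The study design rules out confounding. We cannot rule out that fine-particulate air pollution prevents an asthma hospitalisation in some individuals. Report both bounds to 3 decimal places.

0.108 ≤ PN ≤ 0.913

Let p₁ = 0.554, p₀ = 0.494.
Under exogeneity alone the bounds on PN are max{0,(p₁−p₀)/p₁} ≤ PN ≤ min{1,(1−p₀)/p₁}.
  lower = (p₁ − p₀)/p₁ = 0.06 / 0.554 ≈ 0.1083
  upper = min{1, (1 − p₀)/p₁} = 0.506 / 0.554 ≈ 0.9134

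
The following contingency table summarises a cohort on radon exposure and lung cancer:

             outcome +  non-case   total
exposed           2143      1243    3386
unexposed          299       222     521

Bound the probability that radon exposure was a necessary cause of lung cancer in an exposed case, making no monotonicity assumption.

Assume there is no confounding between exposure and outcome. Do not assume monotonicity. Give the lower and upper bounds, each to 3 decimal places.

0.093 ≤ PN ≤ 0.673

p₁ = P(outcome | exposed) = 2143/3386 = 0.6329
p₀ = P(outcome | unexposed) = 299/521 = 0.5739
Under exogeneity alone the bounds on PN are max{0,(p₁−p₀)/p₁} ≤ PN ≤ min{1,(1−p₀)/p₁}.
  lower = (p₁ − p₀)/p₁ = 0.059004 / 0.6329 ≈ 0.0932
  upper = min{1, (1 − p₀)/p₁} = 0.4261 / 0.6329 ≈ 0.6733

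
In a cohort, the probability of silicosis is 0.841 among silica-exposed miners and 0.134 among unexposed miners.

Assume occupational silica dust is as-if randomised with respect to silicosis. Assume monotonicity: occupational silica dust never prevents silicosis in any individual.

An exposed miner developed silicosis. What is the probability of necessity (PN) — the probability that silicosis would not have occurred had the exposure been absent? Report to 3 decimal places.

Let p₁ = 0.841, p₀ = 0.134.
Under exogeneity and monotonicity, PN = (p₁ − p₀) / p₁.
PN = (0.841 − 0.134) / 0.841 = 0.707 / 0.841 ≈ 0.8407

PN ≈ 0.841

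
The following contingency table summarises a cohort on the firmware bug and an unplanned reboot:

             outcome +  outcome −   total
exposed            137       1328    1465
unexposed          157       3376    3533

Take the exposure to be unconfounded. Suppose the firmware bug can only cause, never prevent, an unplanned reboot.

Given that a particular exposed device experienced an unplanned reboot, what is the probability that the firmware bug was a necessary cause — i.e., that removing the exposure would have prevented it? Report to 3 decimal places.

PN ≈ 0.525

p₁ = P(outcome | exposed) = 137/1465 = 0.093515
p₀ = P(outcome | unexposed) = 157/3533 = 0.044438
Under exogeneity and monotonicity, PN = (p₁ − p₀)/p₁.
PN = (0.093515 − 0.044438) / 0.093515 ≈ 0.5248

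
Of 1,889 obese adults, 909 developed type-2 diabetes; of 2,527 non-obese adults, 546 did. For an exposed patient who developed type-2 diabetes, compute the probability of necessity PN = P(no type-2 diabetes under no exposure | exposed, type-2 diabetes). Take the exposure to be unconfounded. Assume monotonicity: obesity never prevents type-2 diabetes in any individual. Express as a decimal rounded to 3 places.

p₁ = P(outcome | exposed) = 909/1889 = 0.48121
p₀ = P(outcome | unexposed) = 546/2527 = 0.21607
Under exogeneity and monotonicity, PN = (p₁ − p₀) / p₁.
PN = (0.48121 − 0.21607) / 0.48121 = 0.26514 / 0.48121 ≈ 0.5510

PN ≈ 0.551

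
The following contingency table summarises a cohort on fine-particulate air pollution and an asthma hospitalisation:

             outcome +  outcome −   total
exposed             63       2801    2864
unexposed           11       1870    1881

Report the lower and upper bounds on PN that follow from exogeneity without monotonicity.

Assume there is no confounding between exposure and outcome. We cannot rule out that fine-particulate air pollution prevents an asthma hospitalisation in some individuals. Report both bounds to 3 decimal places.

p₁ = P(outcome | exposed) = 63/2864 = 0.021997
p₀ = P(outcome | unexposed) = 11/1881 = 0.005848
Under exogeneity alone the bounds on PN are max{0,(p₁−p₀)/p₁} ≤ PN ≤ min{1,(1−p₀)/p₁}.
  lower = (p₁ − p₀)/p₁ = 0.016149 / 0.021997 ≈ 0.7342
  upper = min{1, (1 − p₀)/p₁} = 0.99415 / 0.021997 ≈ 45.1945 → capped at 1

0.734 ≤ PN ≤ 1.000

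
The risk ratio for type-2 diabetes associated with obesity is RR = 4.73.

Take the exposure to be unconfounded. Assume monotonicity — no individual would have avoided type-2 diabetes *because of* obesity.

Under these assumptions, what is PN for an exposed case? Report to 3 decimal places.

PN ≈ 0.789

Under exogeneity and monotonicity, PN = (RR − 1) / RR = 1 − 1/RR.
PN = (4.73 − 1) / 4.73 = 3.73 / 4.73 ≈ 0.7886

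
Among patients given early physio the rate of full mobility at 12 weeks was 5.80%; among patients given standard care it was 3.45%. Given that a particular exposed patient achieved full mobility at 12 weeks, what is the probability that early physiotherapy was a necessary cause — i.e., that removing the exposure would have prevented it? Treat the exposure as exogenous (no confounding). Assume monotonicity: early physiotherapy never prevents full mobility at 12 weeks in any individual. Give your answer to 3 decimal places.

PN ≈ 0.405

p₁ = 0.058, p₀ = 0.0345.
Under exogeneity and monotonicity, PN = (p₁ − p₀) / p₁.
PN = (0.058 − 0.0345) / 0.058 = 0.0235 / 0.058 ≈ 0.4052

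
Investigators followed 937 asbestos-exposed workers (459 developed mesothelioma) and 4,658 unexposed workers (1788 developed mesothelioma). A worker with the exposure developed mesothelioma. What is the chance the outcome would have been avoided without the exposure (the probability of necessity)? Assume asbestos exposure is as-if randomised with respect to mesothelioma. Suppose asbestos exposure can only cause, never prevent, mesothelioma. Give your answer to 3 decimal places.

PN ≈ 0.216

p₁ = P(outcome | exposed) = 459/937 = 0.48986
p₀ = P(outcome | unexposed) = 1788/4658 = 0.38386
Under exogeneity and monotonicity, PN = (p₁ − p₀) / p₁.
PN = (0.48986 − 0.38386) / 0.48986 = 0.10601 / 0.48986 ≈ 0.2164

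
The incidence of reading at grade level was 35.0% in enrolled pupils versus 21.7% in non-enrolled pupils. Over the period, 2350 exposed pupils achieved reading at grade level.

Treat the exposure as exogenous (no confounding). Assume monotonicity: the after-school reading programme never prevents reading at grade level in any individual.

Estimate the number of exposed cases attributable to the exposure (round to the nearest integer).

p₁ = 0.35, p₀ = 0.217.
PN = (p₁ − p₀)/p₁ = (0.35 − 0.217) / 0.35 ≈ 0.38000.
Attributable cases ≈ PN × (exposed cases) = 0.38000 × 2350 ≈ 893.00.

about 893 cases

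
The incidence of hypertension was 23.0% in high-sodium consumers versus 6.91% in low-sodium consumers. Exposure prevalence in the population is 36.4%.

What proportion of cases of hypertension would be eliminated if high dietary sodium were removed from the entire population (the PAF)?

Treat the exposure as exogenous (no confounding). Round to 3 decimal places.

p₁ = 0.23, p₀ = 0.0691.
Overall risk P(Y=1) = π·p₁ + (1−π)·p₀ = 0.364×0.23 + 0.636×0.0691 = 0.12767.
Under exogeneity, PAF = [P(Y=1) − p₀] / P(Y=1).
PAF = (0.12767 − 0.0691) / 0.12767 ≈ 0.4588

PAF ≈ 0.459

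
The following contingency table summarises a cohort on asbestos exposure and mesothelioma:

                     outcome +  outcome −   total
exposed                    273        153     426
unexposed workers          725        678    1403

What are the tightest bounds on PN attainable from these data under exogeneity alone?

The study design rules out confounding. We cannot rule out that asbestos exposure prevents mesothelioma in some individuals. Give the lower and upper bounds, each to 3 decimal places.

0.194 ≤ PN ≤ 0.754

p₁ = P(outcome | exposed) = 273/426 = 0.64085
p₀ = P(outcome | unexposed) = 725/1403 = 0.51675
Under exogeneity alone the bounds on PN are max{0,(p₁−p₀)/p₁} ≤ PN ≤ min{1,(1−p₀)/p₁}.
  lower = (p₁ − p₀)/p₁ = 0.1241 / 0.64085 ≈ 0.1936
  upper = min{1, (1 − p₀)/p₁} = 0.48325 / 0.64085 ≈ 0.7541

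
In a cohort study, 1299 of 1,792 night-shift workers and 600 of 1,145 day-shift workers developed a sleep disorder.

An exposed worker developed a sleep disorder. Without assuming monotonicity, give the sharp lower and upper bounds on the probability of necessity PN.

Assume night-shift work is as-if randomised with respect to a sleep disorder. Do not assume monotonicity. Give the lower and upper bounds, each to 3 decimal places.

0.277 ≤ PN ≤ 0.657

p₁ = P(outcome | exposed) = 1299/1792 = 0.72489
p₀ = P(outcome | unexposed) = 600/1145 = 0.52402
Under exogeneity alone the bounds on PN are max{0,(p₁−p₀)/p₁} ≤ PN ≤ min{1,(1−p₀)/p₁}.
  lower = (p₁ − p₀)/p₁ = 0.20087 / 0.72489 ≈ 0.2771
  upper = min{1, (1 − p₀)/p₁} = 0.47598 / 0.72489 ≈ 0.6566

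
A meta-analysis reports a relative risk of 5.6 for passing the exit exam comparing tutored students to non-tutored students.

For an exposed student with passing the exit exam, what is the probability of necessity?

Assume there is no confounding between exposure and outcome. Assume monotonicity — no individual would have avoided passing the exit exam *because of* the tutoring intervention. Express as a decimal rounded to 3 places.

Under exogeneity and monotonicity, PN = (RR − 1) / RR = 1 − 1/RR.
PN = (5.6 − 1) / 5.6 = 4.6 / 5.6 ≈ 0.8214

PN ≈ 0.821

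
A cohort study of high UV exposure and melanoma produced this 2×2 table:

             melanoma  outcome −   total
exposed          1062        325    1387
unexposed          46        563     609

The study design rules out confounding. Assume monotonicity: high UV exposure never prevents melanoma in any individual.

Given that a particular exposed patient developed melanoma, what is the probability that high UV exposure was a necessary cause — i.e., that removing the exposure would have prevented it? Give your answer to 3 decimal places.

p₁ = P(outcome | exposed) = 1062/1387 = 0.76568
p₀ = P(outcome | unexposed) = 46/609 = 0.075534
Under exogeneity and monotonicity, PN = (p₁ − p₀)/p₁.
PN = (0.76568 − 0.075534) / 0.76568 ≈ 0.9014

PN ≈ 0.901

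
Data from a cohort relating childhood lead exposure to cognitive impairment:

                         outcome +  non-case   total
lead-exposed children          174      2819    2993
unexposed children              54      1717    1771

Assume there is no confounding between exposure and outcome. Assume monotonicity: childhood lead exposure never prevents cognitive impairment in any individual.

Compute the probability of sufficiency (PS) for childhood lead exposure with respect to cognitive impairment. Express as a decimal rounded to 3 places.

p₁ = P(outcome | exposed) = 174/2993 = 0.058136
p₀ = P(outcome | unexposed) = 54/1771 = 0.030491
Under exogeneity and monotonicity, PS = (p₁ − p₀)/(1 − p₀).
PS = (0.058136 − 0.030491) / 0.96951 ≈ 0.0285

PS ≈ 0.029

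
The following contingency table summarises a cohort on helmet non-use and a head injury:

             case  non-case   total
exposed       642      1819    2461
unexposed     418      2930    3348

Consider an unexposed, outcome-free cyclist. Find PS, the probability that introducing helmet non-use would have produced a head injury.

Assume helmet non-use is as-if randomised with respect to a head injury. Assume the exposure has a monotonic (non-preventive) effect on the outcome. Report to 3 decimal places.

PS ≈ 0.155

p₁ = P(outcome | exposed) = 642/2461 = 0.26087
p₀ = P(outcome | unexposed) = 418/3348 = 0.12485
Under exogeneity and monotonicity, PS = (p₁ − p₀)/(1 − p₀).
PS = (0.26087 − 0.12485) / 0.87515 ≈ 0.1554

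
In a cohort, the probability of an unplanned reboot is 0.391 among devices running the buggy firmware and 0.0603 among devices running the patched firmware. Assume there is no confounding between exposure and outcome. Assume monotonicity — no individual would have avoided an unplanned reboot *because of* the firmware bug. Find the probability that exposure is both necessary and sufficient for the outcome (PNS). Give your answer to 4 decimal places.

PNS ≈ 0.3307

Let p₁ = 0.391, p₀ = 0.0603.
Under exogeneity and monotonicity, PNS = p₁ − p₀.
PNS = 0.391 − 0.0603 = 0.3307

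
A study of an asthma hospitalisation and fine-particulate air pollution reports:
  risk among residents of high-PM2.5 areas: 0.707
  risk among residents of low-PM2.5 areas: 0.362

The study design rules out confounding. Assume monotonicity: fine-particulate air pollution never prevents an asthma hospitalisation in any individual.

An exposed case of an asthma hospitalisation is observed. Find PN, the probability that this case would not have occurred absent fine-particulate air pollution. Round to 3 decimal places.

Let p₁ = 0.707, p₀ = 0.362.
Under exogeneity and monotonicity, PN = (p₁ − p₀) / p₁.
PN = (0.707 − 0.362) / 0.707 = 0.345 / 0.707 ≈ 0.4880

PN ≈ 0.488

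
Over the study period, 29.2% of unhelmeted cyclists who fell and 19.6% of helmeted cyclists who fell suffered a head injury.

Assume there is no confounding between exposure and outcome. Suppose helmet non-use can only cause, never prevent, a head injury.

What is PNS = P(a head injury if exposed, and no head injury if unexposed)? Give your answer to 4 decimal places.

p₁ = 0.292, p₀ = 0.196.
Under exogeneity and monotonicity, PNS = p₁ − p₀.
PNS = 0.292 − 0.196 = 0.096

PNS ≈ 0.0960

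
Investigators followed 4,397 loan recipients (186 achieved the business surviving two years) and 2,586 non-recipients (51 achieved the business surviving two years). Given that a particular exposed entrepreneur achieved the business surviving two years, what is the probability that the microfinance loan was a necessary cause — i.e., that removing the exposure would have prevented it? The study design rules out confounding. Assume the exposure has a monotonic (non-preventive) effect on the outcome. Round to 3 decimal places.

PN ≈ 0.534

p₁ = P(outcome | exposed) = 186/4397 = 0.042302
p₀ = P(outcome | unexposed) = 51/2586 = 0.019722
Under exogeneity and monotonicity, PN = (p₁ − p₀) / p₁.
PN = (0.042302 − 0.019722) / 0.042302 = 0.02258 / 0.042302 ≈ 0.5338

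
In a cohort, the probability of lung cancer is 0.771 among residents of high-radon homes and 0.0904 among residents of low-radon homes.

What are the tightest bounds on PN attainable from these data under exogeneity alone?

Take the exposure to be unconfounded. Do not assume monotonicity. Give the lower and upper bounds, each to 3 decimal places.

0.883 ≤ PN ≤ 1.000

Let p₁ = 0.771, p₀ = 0.0904.
Under exogeneity alone the bounds on PN are max{0,(p₁−p₀)/p₁} ≤ PN ≤ min{1,(1−p₀)/p₁}.
  lower = (p₁ − p₀)/p₁ = 0.6806 / 0.771 ≈ 0.8827
  upper = min{1, (1 − p₀)/p₁} = 0.9096 / 0.771 ≈ 1.1798 → capped at 1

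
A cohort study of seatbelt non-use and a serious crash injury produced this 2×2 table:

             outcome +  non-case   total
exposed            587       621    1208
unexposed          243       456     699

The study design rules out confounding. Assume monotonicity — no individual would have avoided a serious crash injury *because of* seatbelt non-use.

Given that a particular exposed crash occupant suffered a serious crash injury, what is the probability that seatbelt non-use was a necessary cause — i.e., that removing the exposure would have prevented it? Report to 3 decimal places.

p₁ = P(outcome | exposed) = 587/1208 = 0.48593
p₀ = P(outcome | unexposed) = 243/699 = 0.34764
Under exogeneity and monotonicity, PN = (p₁ − p₀) / p₁.
PN = (0.48593 − 0.34764) / 0.48593 = 0.13829 / 0.48593 ≈ 0.2846

PN ≈ 0.285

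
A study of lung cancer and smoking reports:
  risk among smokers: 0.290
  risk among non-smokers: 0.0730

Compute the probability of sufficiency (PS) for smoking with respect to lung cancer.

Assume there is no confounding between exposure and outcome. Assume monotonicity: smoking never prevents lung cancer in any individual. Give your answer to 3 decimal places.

PS ≈ 0.234

Let p₁ = 0.29, p₀ = 0.073.
Under exogeneity and monotonicity, PS = (p₁ − p₀) / (1 − p₀).
PS = (0.29 − 0.073) / (1 − 0.073) = 0.217 / 0.927 ≈ 0.2341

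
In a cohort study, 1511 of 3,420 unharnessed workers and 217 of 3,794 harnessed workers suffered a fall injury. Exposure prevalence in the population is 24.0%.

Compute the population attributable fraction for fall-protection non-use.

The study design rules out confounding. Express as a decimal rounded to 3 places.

PAF ≈ 0.617

p₁ = P(outcome | exposed) = 1511/3420 = 0.44181
p₀ = P(outcome | unexposed) = 217/3794 = 0.057196
Overall risk P(Y=1) = π·p₁ + (1−π)·p₀ = 0.24×0.44181 + 0.76×0.057196 = 0.1495.
Under exogeneity, PAF = [P(Y=1) − p₀] / P(Y=1).
PAF = (0.1495 − 0.057196) / 0.1495 ≈ 0.6174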